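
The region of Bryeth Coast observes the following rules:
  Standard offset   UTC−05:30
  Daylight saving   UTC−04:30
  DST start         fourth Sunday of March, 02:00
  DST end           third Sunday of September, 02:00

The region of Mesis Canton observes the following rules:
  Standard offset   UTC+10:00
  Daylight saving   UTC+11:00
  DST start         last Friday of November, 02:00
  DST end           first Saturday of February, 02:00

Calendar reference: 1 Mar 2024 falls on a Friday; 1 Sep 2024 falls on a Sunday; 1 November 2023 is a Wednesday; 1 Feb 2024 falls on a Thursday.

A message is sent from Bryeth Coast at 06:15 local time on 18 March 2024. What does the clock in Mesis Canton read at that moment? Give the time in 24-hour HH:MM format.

1 March 2024 is a Friday, so the first Sunday is March 3 and the fourth is March 24.
1 September 2024 is a Sunday, so the first Sunday is September 1 and the third is September 15.
Daylight saving runs 24 March – 15 September; 18 March 2024 is outside that window, so Bryeth Coast is on standard time at UTC−05:30.
06:15 Bryeth Coast + 5h30m = 11:45 UTC.
1 November 2023 is a Wednesday, so Fridays fall on 3, 10, 17, 24; the last is November 24.
1 February 2024 is a Thursday, so the first Saturday is February 3.
At the standard offset (UTC+10:00), 11:45 UTC + 10h = 21:45 Mesis Canton standard time.
The standard-time date in Mesis Canton, 18 March 2024, is outside the daylight-saving period (24 November 2023 – 3 February 2024), so Mesis Canton is on standard time, UTC+10:00.
11:45 UTC + 10h = 21:45 Mesis Canton.

21:45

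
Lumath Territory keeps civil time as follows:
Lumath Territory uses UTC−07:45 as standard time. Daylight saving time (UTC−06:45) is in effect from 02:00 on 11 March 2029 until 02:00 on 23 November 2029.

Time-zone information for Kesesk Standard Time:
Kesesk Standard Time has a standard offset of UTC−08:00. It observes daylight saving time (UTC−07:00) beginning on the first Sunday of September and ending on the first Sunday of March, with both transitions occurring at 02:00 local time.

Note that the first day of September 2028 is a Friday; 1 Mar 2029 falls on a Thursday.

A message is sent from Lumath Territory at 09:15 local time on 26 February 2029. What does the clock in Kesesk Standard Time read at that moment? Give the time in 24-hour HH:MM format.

26 February 2029 does not fall between 11 March and 23 November, so daylight saving is not in effect and Lumath Territory is at UTC−07:45.
09:15 Lumath Territory + 7h45m = 17:00 UTC.
1 September 2028 is a Friday, so the first Sunday is September 3.
1 March 2029 is a Thursday, so the first Sunday is March 4.
At the standard offset (UTC−08:00), 17:00 UTC − 8h = 09:00 Kesesk Standard Time standard time.
The standard-time date in Kesesk Standard Time, 26 February 2029, lies within the daylight-saving period (3 September 2028 – 4 March 2029), so Kesesk Standard Time is on daylight time, UTC−07:00.
17:00 UTC − 7h = 10:00 Kesesk Standard Time.

10:00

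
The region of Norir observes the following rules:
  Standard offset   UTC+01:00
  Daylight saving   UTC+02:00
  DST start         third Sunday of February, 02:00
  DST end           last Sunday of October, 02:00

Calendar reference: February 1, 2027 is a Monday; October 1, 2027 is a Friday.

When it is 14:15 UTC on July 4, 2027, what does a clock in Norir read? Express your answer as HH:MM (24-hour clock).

16:15

1 February 2027 is a Monday, so the first Sunday is February 7 and the third is February 21.
1 October 2027 is a Friday, so Sundays fall on 3, 10, 17, 24, 31; the last is October 31.
At the standard offset (UTC+01:00), 14:15 UTC + 1h = 15:15 Norir standard time.
Daylight saving runs 21 February – 31 October; the standard-time date in Norir, July 4, 2027, is inside that window, so Norir is at UTC+02:00.
14:15 UTC + 2h = 16:15 local.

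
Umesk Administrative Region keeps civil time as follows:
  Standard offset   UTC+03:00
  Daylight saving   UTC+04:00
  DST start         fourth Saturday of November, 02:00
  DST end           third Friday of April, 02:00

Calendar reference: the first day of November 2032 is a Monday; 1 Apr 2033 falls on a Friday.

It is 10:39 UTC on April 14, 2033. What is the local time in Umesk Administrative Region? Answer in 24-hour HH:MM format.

14:39

1 November 2032 is a Monday, so the first Saturday is November 6 and the fourth is November 27.
1 April 2033 is a Friday, so the first Friday is April 1 and the third is April 15.
At the standard offset (UTC+03:00), 10:39 UTC + 3h = 13:39 Umesk Administrative Region standard time.
The standard-time date in Umesk Administrative Region, April 14, 2033, falls between 27 November 2032 and 15 April 2033, so daylight saving is in effect and Umesk Administrative Region is at UTC+04:00.
10:39 UTC + 4h = 14:39 local.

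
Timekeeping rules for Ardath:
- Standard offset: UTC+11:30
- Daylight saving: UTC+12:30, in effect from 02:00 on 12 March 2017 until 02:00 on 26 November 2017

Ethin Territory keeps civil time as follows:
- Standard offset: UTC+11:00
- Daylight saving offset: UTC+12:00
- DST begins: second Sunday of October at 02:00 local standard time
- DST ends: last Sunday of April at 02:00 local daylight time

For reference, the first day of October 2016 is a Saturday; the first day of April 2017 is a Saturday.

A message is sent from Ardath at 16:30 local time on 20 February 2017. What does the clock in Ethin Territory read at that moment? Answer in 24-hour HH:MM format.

17:00

Daylight saving runs 12 March – 26 November; 20 February 2017 is outside that window, so Ardath is on standard time at UTC+11:30.
16:30 Ardath − 11h30m = 05:00 UTC.
1 October 2016 is a Saturday, so the first Sunday is October 2 and the second is October 9.
1 April 2017 is a Saturday, so Sundays fall on 2, 9, 16, 23, 30; the last is April 30.
At the standard offset (UTC+11:00), 05:00 UTC + 11h = 16:00 Ethin Territory standard time.
The standard-time date in Ethin Territory, 20 February 2017, lies within the daylight-saving period (9 October 2016 – 30 April 2017), so Ethin Territory is on daylight time, UTC+12:00.
05:00 UTC + 12h = 17:00 Ethin Territory.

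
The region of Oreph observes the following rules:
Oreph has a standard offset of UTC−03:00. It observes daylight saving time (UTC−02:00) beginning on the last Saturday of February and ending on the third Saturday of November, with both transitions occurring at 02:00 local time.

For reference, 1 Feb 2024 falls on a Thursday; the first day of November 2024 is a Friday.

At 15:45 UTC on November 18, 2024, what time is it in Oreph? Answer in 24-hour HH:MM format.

1 February 2024 is a Thursday, so Saturdays fall on 3, 10, 17, 24; the last is February 24.
1 November 2024 is a Friday, so the first Saturday is November 2 and the third is November 16.
At the standard offset (UTC−03:00), 15:45 UTC − 3h = 12:45 Oreph standard time.
The standard-time date in Oreph, November 18, 2024, does not fall between 24 February and 16 November, so daylight saving is not in effect and Oreph is at UTC−03:00.
15:45 UTC − 3h = 12:45 local.

12:45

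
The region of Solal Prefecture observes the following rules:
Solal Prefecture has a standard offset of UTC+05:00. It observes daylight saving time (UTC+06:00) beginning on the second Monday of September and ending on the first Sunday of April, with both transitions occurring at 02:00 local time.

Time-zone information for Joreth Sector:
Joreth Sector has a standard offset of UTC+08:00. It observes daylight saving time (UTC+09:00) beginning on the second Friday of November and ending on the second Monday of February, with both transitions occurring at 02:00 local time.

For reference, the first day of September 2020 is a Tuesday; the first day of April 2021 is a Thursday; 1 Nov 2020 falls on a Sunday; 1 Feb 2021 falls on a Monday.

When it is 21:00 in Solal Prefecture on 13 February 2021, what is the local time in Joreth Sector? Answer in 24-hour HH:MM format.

23:00

1 September 2020 is a Tuesday, so the first Monday is September 7 and the second is September 14.
1 April 2021 is a Thursday, so the first Sunday is April 4.
13 February 2021 lies within the daylight-saving period (14 September 2020 – 4 April 2021), so Solal Prefecture is on daylight time, UTC+06:00.
21:00 Solal Prefecture − 6h = 15:00 UTC.
1 November 2020 is a Sunday, so the first Friday is November 6 and the second is November 13.
1 February 2021 is a Monday, so the first Monday is February 1 and the second is February 8.
At the standard offset (UTC+08:00), 15:00 UTC + 8h = 23:00 Joreth Sector standard time.
Daylight saving runs 13 November 2020 – 8 February 2021; the standard-time date in Joreth Sector, 13 February 2021, is outside that window, so Joreth Sector is on standard time at UTC+08:00.
15:00 UTC + 8h = 23:00 Joreth Sector.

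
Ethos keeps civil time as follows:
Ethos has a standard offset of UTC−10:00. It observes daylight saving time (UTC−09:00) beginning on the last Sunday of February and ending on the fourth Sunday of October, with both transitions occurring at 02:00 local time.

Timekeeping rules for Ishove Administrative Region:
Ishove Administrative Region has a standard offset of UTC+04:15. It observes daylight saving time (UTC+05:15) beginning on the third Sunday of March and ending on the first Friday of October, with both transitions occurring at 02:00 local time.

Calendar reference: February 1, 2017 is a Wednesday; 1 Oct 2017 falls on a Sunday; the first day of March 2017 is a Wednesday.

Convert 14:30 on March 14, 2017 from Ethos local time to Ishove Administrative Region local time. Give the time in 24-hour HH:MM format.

03:45

1 February 2017 is a Wednesday, so Sundays fall on 5, 12, 19, 26; the last is February 26.
1 October 2017 is a Sunday, so the first Sunday is October 1 and the fourth is October 22.
March 14, 2017 lies within the daylight-saving period (26 February – 22 October), so Ethos is on daylight time, UTC−09:00.
14:30 Ethos + 9h = 23:30 UTC.
1 March 2017 is a Wednesday, so the first Sunday is March 5 and the third is March 19.
1 October 2017 is a Sunday, so the first Friday is October 6.
At the standard offset (UTC+04:15), 23:30 UTC + 4h15m = 03:45 Ishove Administrative Region standard time (rolling into the next day, 15 March 2017).
The standard-time date in Ishove Administrative Region, March 15, 2017, does not fall between 19 March and 6 October, so daylight saving is not in effect and Ishove Administrative Region is at UTC+04:15.
23:30 UTC + 4h15m = 03:45 Ishove Administrative Region (rolling into the next day, 15 March 2017).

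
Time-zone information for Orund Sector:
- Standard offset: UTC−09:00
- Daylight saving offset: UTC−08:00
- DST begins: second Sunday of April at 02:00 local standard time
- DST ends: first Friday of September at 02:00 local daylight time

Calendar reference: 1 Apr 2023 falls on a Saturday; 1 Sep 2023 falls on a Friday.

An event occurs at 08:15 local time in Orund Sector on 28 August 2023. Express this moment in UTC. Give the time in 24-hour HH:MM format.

16:15

1 April 2023 is a Saturday, so the first Sunday is April 2 and the second is April 9.
1 September 2023 is a Friday, so the first Friday is September 1.
28 August 2023 lies within the daylight-saving period (9 April – 1 September), so Orund Sector is on daylight time, UTC−08:00.
08:15 local + 8h = 16:15 UTC.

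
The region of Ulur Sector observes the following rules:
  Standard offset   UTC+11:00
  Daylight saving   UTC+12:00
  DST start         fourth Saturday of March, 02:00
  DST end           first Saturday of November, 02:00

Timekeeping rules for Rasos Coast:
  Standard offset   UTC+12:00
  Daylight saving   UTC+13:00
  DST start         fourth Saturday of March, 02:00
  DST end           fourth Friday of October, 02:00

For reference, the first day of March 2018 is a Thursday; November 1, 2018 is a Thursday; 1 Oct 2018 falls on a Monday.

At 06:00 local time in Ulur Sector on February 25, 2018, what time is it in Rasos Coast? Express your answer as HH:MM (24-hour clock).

1 March 2018 is a Thursday, so the first Saturday is March 3 and the fourth is March 24.
1 November 2018 is a Thursday, so the first Saturday is November 3.
Daylight saving runs 24 March – 3 November; February 25, 2018 is outside that window, so Ulur Sector is on standard time at UTC+11:00.
06:00 Ulur Sector − 11h = 19:00 UTC (rolling into the previous day, 24 February 2018).
1 March 2018 is a Thursday, so the first Saturday is March 3 and the fourth is March 24.
1 October 2018 is a Monday, so the first Friday is October 5 and the fourth is October 26.
At the standard offset (UTC+12:00), 19:00 UTC + 12h = 07:00 Rasos Coast standard time (rolling into the next day, 25 February 2018).
The standard-time date in Rasos Coast, February 25, 2018, does not fall between 24 March and 26 October, so daylight saving is not in effect and Rasos Coast is at UTC+12:00.
19:00 UTC + 12h = 07:00 Rasos Coast (rolling into the next day, 25 February 2018).

07:00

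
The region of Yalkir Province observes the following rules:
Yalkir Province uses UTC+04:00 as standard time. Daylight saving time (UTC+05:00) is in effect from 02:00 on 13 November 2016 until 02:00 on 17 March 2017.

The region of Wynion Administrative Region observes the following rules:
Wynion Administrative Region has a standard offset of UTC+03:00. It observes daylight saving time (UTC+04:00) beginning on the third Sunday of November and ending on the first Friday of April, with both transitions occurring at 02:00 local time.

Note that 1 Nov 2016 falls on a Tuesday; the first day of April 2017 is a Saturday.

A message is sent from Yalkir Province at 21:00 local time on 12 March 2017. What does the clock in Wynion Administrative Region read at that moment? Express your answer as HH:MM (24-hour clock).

Daylight saving runs 13 November 2016 – 17 March 2017; 12 March 2017 is inside that window, so Yalkir Province is at UTC+05:00.
21:00 Yalkir Province − 5h = 16:00 UTC.
1 November 2016 is a Tuesday, so the first Sunday is November 6 and the third is November 20.
1 April 2017 is a Saturday, so the first Friday is April 7.
At the standard offset (UTC+03:00), 16:00 UTC + 3h = 19:00 Wynion Administrative Region standard time.
The standard-time date in Wynion Administrative Region, 12 March 2017, falls between 20 November 2016 and 7 April 2017, so daylight saving is in effect and Wynion Administrative Region is at UTC+04:00.
16:00 UTC + 4h = 20:00 Wynion Administrative Region.

20:00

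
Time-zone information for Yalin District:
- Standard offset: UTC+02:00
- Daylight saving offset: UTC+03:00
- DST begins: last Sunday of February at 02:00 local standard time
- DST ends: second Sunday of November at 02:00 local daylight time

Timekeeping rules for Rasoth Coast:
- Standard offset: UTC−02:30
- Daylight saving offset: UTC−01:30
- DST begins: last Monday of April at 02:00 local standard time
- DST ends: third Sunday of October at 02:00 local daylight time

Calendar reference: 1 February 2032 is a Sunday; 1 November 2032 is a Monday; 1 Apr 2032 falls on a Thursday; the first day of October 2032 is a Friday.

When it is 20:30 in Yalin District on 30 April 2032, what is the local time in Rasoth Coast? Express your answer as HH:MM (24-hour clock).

16:00

1 February 2032 is a Sunday, so Sundays fall on 1, 8, 15, 22, 29; the last is February 29.
1 November 2032 is a Monday, so the first Sunday is November 7 and the second is November 14.
30 April 2032 falls between 29 February and 14 November, so daylight saving is in effect and Yalin District is at UTC+03:00.
20:30 Yalin District − 3h = 17:30 UTC.
1 April 2032 is a Thursday, so Mondays fall on 5, 12, 19, 26; the last is April 26.
1 October 2032 is a Friday, so the first Sunday is October 3 and the third is October 17.
At the standard offset (UTC−02:30), 17:30 UTC − 2h30m = 15:00 Rasoth Coast standard time.
The standard-time date in Rasoth Coast, 30 April 2032, lies within the daylight-saving period (26 April – 17 October), so Rasoth Coast is on daylight time, UTC−01:30.
17:30 UTC − 1h30m = 16:00 Rasoth Coast.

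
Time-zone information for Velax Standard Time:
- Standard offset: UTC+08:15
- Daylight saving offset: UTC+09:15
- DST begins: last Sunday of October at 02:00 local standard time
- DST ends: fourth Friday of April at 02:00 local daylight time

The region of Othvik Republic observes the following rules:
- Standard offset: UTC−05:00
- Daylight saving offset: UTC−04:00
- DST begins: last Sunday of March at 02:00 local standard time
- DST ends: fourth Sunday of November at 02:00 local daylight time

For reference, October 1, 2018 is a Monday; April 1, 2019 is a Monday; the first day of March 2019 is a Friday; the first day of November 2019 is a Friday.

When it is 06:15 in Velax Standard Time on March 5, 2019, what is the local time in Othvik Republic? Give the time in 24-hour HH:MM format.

1 October 2018 is a Monday, so Sundays fall on 7, 14, 21, 28; the last is October 28.
1 April 2019 is a Monday, so the first Friday is April 5 and the fourth is April 26.
March 5, 2019 lies within the daylight-saving period (28 October 2018 – 26 April 2019), so Velax Standard Time is on daylight time, UTC+09:15.
06:15 Velax Standard Time − 9h15m = 21:00 UTC (rolling into the previous day, 4 March 2019).
1 March 2019 is a Friday, so Sundays fall on 3, 10, 17, 24, 31; the last is March 31.
1 November 2019 is a Friday, so the first Sunday is November 3 and the fourth is November 24.
At the standard offset (UTC−05:00), 21:00 UTC − 5h = 16:00 Othvik Republic standard time.
Daylight saving runs 31 March – 24 November; the standard-time date in Othvik Republic, March 4, 2019, is outside that window, so Othvik Republic is on standard time at UTC−05:00.
21:00 UTC − 5h = 16:00 Othvik Republic.

16:00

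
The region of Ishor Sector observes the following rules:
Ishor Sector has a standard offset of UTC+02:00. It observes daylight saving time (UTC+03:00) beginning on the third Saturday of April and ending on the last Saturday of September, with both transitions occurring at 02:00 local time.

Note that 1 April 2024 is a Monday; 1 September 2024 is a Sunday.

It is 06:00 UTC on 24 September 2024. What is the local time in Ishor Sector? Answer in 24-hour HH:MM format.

09:00

1 April 2024 is a Monday, so the first Saturday is April 6 and the third is April 20.
1 September 2024 is a Sunday, so Saturdays fall on 7, 14, 21, 28; the last is September 28.
At the standard offset (UTC+02:00), 06:00 UTC + 2h = 08:00 Ishor Sector standard time.
Daylight saving runs 20 April – 28 September; the standard-time date in Ishor Sector, 24 September 2024, is inside that window, so Ishor Sector is at UTC+03:00.
06:00 UTC + 3h = 09:00 local.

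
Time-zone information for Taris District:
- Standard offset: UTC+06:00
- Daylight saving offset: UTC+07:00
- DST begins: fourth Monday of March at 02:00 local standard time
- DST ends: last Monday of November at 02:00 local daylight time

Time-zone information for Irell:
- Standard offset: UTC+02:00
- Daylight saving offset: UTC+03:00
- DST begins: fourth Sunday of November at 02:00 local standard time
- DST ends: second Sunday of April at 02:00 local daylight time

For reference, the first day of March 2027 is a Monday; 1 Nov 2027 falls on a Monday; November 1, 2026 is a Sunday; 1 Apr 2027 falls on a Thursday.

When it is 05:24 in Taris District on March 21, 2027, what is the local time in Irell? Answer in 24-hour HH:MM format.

1 March 2027 is a Monday, so the first Monday is March 1 and the fourth is March 22.
1 November 2027 is a Monday, so Mondays fall on 1, 8, 15, 22, 29; the last is November 29.
Daylight saving runs 22 March – 29 November; March 21, 2027 is outside that window, so Taris District is on standard time at UTC+06:00.
05:24 Taris District − 6h = 23:24 UTC (rolling into the previous day, 20 March 2027).
1 November 2026 is a Sunday, so the first Sunday is November 1 and the fourth is November 22.
1 April 2027 is a Thursday, so the first Sunday is April 4 and the second is April 11.
At the standard offset (UTC+02:00), 23:24 UTC + 2h = 01:24 Irell standard time (rolling into the next day, 21 March 2027).
Daylight saving runs 22 November 2026 – 11 April 2027; the standard-time date in Irell, March 21, 2027, is inside that window, so Irell is at UTC+03:00.
23:24 UTC + 3h = 02:24 Irell (rolling into the next day, 21 March 2027).

02:24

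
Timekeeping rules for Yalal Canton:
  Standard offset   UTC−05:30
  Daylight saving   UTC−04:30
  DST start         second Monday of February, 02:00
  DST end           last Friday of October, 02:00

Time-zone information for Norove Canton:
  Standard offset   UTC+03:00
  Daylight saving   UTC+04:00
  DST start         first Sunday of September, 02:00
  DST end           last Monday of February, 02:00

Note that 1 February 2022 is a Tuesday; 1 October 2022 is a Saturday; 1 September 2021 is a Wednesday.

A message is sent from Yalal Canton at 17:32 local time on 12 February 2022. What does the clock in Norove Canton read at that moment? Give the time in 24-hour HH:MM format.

1 February 2022 is a Tuesday, so the first Monday is February 7 and the second is February 14.
1 October 2022 is a Saturday, so Fridays fall on 7, 14, 21, 28; the last is October 28.
Daylight saving runs 14 February – 28 October; 12 February 2022 is outside that window, so Yalal Canton is on standard time at UTC−05:30.
17:32 Yalal Canton + 5h30m = 23:02 UTC.
1 September 2021 is a Wednesday, so the first Sunday is September 5.
1 February 2022 is a Tuesday, so Mondays fall on 7, 14, 21, 28; the last is February 28.
At the standard offset (UTC+03:00), 23:02 UTC + 3h = 02:02 Norove Canton standard time (rolling into the next day, 13 February 2022).
The standard-time date in Norove Canton, 13 February 2022, lies within the daylight-saving period (5 September 2021 – 28 February 2022), so Norove Canton is on daylight time, UTC+04:00.
23:02 UTC + 4h = 03:02 Norove Canton (rolling into the next day, 13 February 2022).

03:02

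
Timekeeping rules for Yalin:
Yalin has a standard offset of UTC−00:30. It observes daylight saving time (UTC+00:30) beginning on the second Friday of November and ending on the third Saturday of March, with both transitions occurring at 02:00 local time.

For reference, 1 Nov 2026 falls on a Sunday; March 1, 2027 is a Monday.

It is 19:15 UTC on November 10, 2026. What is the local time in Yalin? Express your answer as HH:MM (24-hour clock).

1 November 2026 is a Sunday, so the first Friday is November 6 and the second is November 13.
1 March 2027 is a Monday, so the first Saturday is March 6 and the third is March 20.
At the standard offset (UTC−00:30), 19:15 UTC − 0h30m = 18:45 Yalin standard time.
Daylight saving runs 13 November 2026 – 20 March 2027; the standard-time date in Yalin, November 10, 2026, is outside that window, so Yalin is on standard time at UTC−00:30.
19:15 UTC − 0h30m = 18:45 local.

18:45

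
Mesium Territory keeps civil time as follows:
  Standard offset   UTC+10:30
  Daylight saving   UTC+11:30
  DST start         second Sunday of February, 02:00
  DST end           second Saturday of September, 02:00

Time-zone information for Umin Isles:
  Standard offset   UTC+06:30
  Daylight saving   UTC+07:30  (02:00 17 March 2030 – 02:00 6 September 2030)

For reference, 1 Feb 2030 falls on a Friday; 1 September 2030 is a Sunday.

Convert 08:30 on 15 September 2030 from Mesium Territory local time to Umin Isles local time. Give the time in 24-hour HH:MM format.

04:30

1 February 2030 is a Friday, so the first Sunday is February 3 and the second is February 10.
1 September 2030 is a Sunday, so the first Saturday is September 7 and the second is September 14.
15 September 2030 does not fall between 10 February and 14 September, so daylight saving is not in effect and Mesium Territory is at UTC+10:30.
08:30 Mesium Territory − 10h30m = 22:00 UTC (rolling into the previous day, 14 September 2030).
At the standard offset (UTC+06:30), 22:00 UTC + 6h30m = 04:30 Umin Isles standard time (rolling into the next day, 15 September 2030).
The standard-time date in Umin Isles, 15 September 2030, is outside the daylight-saving period (17 March – 6 September), so Umin Isles is on standard time, UTC+06:30.
22:00 UTC + 6h30m = 04:30 Umin Isles (rolling into the next day, 15 September 2030).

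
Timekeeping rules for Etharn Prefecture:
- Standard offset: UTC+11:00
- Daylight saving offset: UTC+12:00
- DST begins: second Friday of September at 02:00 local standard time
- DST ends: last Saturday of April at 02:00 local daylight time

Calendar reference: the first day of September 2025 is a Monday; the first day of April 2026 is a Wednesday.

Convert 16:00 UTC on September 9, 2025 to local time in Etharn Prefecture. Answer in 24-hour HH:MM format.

1 September 2025 is a Monday, so the first Friday is September 5 and the second is September 12.
1 April 2026 is a Wednesday, so Saturdays fall on 4, 11, 18, 25; the last is April 25.
At the standard offset (UTC+11:00), 16:00 UTC + 11h = 03:00 Etharn Prefecture standard time (rolling into the next day, 10 September 2025).
The standard-time date in Etharn Prefecture, September 10, 2025, does not fall between 12 September 2025 and 25 April 2026, so daylight saving is not in effect and Etharn Prefecture is at UTC+11:00.
16:00 UTC + 11h = 03:00 local (rolling into the next day, 10 September 2025).

03:00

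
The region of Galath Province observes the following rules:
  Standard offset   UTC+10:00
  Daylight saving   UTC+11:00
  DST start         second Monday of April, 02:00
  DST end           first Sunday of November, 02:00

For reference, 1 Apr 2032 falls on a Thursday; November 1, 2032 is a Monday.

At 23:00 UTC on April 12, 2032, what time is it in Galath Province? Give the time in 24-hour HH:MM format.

1 April 2032 is a Thursday, so the first Monday is April 5 and the second is April 12.
1 November 2032 is a Monday, so the first Sunday is November 7.
At the standard offset (UTC+10:00), 23:00 UTC + 10h = 09:00 Galath Province standard time (rolling into the next day, 13 April 2032).
The standard-time date in Galath Province, April 13, 2032, falls between 12 April and 7 November, so daylight saving is in effect and Galath Province is at UTC+11:00.
23:00 UTC + 11h = 10:00 local (rolling into the next day, 13 April 2032).

10:00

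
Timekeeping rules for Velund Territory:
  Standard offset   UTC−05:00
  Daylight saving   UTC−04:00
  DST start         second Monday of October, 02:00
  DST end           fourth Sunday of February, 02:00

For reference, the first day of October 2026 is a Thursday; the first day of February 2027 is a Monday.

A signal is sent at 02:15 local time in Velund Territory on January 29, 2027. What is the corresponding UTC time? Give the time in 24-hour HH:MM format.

1 October 2026 is a Thursday, so the first Monday is October 5 and the second is October 12.
1 February 2027 is a Monday, so the first Sunday is February 7 and the fourth is February 28.
January 29, 2027 falls between 12 October 2026 and 28 February 2027, so daylight saving is in effect and Velund Territory is at UTC−04:00.
02:15 local + 4h = 06:15 UTC.

06:15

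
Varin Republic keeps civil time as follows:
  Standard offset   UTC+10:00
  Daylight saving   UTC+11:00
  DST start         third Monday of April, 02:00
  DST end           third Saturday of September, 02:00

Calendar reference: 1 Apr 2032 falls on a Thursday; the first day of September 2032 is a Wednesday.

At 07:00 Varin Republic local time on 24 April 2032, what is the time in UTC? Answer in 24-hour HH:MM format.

20:00

1 April 2032 is a Thursday, so the first Monday is April 5 and the third is April 19.
1 September 2032 is a Wednesday, so the first Saturday is September 4 and the third is September 18.
24 April 2032 falls between 19 April and 18 September, so daylight saving is in effect and Varin Republic is at UTC+11:00.
07:00 local − 11h = 20:00 UTC (rolling into the previous day, 23 April 2032).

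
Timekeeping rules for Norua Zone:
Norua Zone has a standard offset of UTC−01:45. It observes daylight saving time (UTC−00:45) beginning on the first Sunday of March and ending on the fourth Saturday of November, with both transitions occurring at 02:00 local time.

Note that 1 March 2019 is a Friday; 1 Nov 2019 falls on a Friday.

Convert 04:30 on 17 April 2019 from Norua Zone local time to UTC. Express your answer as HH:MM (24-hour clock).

05:15

1 March 2019 is a Friday, so the first Sunday is March 3.
1 November 2019 is a Friday, so the first Saturday is November 2 and the fourth is November 23.
Daylight saving runs 3 March – 23 November; 17 April 2019 is inside that window, so Norua Zone is at UTC−00:45.
04:30 local + 0h45m = 05:15 UTC.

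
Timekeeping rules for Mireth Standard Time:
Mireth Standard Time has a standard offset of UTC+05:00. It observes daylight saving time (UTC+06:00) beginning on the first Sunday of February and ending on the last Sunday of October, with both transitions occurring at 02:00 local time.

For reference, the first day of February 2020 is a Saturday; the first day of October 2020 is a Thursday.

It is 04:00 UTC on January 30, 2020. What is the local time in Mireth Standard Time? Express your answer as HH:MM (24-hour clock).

1 February 2020 is a Saturday, so the first Sunday is February 2.
1 October 2020 is a Thursday, so Sundays fall on 4, 11, 18, 25; the last is October 25.
At the standard offset (UTC+05:00), 04:00 UTC + 5h = 09:00 Mireth Standard Time standard time.
The standard-time date in Mireth Standard Time, January 30, 2020, is outside the daylight-saving period (2 February – 25 October), so Mireth Standard Time is on standard time, UTC+05:00.
04:00 UTC + 5h = 09:00 local.

09:00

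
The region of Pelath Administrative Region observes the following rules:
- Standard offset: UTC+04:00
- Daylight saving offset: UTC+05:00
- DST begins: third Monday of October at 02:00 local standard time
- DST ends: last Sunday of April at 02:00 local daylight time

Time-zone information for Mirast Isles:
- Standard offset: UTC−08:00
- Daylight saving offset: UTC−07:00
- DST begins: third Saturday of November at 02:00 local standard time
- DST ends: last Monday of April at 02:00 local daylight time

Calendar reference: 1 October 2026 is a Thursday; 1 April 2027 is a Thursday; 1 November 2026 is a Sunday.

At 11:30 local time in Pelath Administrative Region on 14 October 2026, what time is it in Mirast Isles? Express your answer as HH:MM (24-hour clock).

23:30

1 October 2026 is a Thursday, so the first Monday is October 5 and the third is October 19.
1 April 2027 is a Thursday, so Sundays fall on 4, 11, 18, 25; the last is April 25.
14 October 2026 is outside the daylight-saving period (19 October 2026 – 25 April 2027), so Pelath Administrative Region is on standard time, UTC+04:00.
11:30 Pelath Administrative Region − 4h = 07:30 UTC.
1 November 2026 is a Sunday, so the first Saturday is November 7 and the third is November 21.
1 April 2027 is a Thursday, so Mondays fall on 5, 12, 19, 26; the last is April 26.
At the standard offset (UTC−08:00), 07:30 UTC − 8h = 23:30 Mirast Isles standard time (rolling into the previous day, 13 October 2026).
The standard-time date in Mirast Isles, 13 October 2026, is outside the daylight-saving period (21 November 2026 – 26 April 2027), so Mirast Isles is on standard time, UTC−08:00.
07:30 UTC − 8h = 23:30 Mirast Isles (rolling into the previous day, 13 October 2026).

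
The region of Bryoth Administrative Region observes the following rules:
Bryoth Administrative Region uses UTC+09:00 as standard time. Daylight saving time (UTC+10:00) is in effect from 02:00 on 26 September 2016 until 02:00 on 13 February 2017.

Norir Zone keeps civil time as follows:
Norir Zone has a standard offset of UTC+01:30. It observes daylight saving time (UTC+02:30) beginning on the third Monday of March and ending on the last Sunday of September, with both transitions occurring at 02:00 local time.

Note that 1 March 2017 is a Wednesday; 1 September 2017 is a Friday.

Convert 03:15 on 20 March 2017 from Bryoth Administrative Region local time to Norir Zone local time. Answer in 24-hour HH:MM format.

20 March 2017 is outside the daylight-saving period (26 September 2016 – 13 February 2017), so Bryoth Administrative Region is on standard time, UTC+09:00.
03:15 Bryoth Administrative Region − 9h = 18:15 UTC (rolling into the previous day, 19 March 2017).
1 March 2017 is a Wednesday, so the first Monday is March 6 and the third is March 20.
1 September 2017 is a Friday, so Sundays fall on 3, 10, 17, 24; the last is September 24.
At the standard offset (UTC+01:30), 18:15 UTC + 1h30m = 19:45 Norir Zone standard time.
The standard-time date in Norir Zone, 19 March 2017, does not fall between 20 March and 24 September, so daylight saving is not in effect and Norir Zone is at UTC+01:30.
18:15 UTC + 1h30m = 19:45 Norir Zone.

19:45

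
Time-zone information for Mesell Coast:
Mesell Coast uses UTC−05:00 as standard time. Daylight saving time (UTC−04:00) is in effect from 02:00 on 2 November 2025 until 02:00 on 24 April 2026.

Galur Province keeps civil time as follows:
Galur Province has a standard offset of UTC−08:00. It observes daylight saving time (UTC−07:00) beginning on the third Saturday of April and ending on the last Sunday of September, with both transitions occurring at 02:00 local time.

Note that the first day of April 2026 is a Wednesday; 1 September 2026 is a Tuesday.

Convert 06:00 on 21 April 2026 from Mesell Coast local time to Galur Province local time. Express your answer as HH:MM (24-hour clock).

03:00

21 April 2026 falls between 2 November 2025 and 24 April 2026, so daylight saving is in effect and Mesell Coast is at UTC−04:00.
06:00 Mesell Coast + 4h = 10:00 UTC.
1 April 2026 is a Wednesday, so the first Saturday is April 4 and the third is April 18.
1 September 2026 is a Tuesday, so Sundays fall on 6, 13, 20, 27; the last is September 27.
At the standard offset (UTC−08:00), 10:00 UTC − 8h = 02:00 Galur Province standard time.
The standard-time date in Galur Province, 21 April 2026, falls between 18 April and 27 September, so daylight saving is in effect and Galur Province is at UTC−07:00.
10:00 UTC − 7h = 03:00 Galur Province.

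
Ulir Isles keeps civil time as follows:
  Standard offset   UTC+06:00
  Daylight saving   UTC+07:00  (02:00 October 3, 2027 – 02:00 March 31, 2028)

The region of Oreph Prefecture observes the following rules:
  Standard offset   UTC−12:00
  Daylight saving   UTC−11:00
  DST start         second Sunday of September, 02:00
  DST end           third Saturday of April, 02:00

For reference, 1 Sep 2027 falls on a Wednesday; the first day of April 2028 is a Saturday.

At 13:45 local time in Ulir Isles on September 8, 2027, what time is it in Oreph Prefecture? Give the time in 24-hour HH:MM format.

19:45

September 8, 2027 is outside the daylight-saving period (3 October 2027 – 31 March 2028), so Ulir Isles is on standard time, UTC+06:00.
13:45 Ulir Isles − 6h = 07:45 UTC.
1 September 2027 is a Wednesday, so the first Sunday is September 5 and the second is September 12.
1 April 2028 is a Saturday, so the first Saturday is April 1 and the third is April 15.
At the standard offset (UTC−12:00), 07:45 UTC − 12h = 19:45 Oreph Prefecture standard time (rolling into the previous day, 7 September 2027).
The standard-time date in Oreph Prefecture, September 7, 2027, is outside the daylight-saving period (12 September 2027 – 15 April 2028), so Oreph Prefecture is on standard time, UTC−12:00.
07:45 UTC − 12h = 19:45 Oreph Prefecture (rolling into the previous day, 7 September 2027).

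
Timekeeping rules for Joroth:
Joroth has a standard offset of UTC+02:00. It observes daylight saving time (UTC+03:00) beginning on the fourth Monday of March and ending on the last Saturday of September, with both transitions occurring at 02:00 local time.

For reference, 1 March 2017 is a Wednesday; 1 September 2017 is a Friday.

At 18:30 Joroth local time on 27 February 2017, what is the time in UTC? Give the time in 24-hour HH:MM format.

1 March 2017 is a Wednesday, so the first Monday is March 6 and the fourth is March 27.
1 September 2017 is a Friday, so Saturdays fall on 2, 9, 16, 23, 30; the last is September 30.
27 February 2017 is outside the daylight-saving period (27 March – 30 September), so Joroth is on standard time, UTC+02:00.
18:30 local − 2h = 16:30 UTC.

16:30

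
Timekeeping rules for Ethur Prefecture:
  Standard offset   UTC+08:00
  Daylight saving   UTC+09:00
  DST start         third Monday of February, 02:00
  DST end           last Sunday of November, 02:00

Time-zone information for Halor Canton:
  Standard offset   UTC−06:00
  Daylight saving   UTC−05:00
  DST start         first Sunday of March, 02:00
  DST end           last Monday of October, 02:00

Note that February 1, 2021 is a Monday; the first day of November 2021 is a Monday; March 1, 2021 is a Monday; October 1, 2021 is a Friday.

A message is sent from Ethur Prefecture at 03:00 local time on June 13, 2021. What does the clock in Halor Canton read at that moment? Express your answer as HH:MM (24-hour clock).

1 February 2021 is a Monday, so the first Monday is February 1 and the third is February 15.
1 November 2021 is a Monday, so Sundays fall on 7, 14, 21, 28; the last is November 28.
Daylight saving runs 15 February – 28 November; June 13, 2021 is inside that window, so Ethur Prefecture is at UTC+09:00.
03:00 Ethur Prefecture − 9h = 18:00 UTC (rolling into the previous day, 12 June 2021).
1 March 2021 is a Monday, so the first Sunday is March 7.
1 October 2021 is a Friday, so Mondays fall on 4, 11, 18, 25; the last is October 25.
At the standard offset (UTC−06:00), 18:00 UTC − 6h = 12:00 Halor Canton standard time.
The standard-time date in Halor Canton, June 12, 2021, falls between 7 March and 25 October, so daylight saving is in effect and Halor Canton is at UTC−05:00.
18:00 UTC − 5h = 13:00 Halor Canton.

13:00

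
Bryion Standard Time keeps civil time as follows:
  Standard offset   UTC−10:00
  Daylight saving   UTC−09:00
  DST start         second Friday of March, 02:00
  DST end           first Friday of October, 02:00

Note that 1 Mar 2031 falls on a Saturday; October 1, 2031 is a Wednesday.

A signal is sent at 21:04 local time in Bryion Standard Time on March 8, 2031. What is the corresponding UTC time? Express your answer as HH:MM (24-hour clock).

1 March 2031 is a Saturday, so the first Friday is March 7 and the second is March 14.
1 October 2031 is a Wednesday, so the first Friday is October 3.
Daylight saving runs 14 March – 3 October; March 8, 2031 is outside that window, so Bryion Standard Time is on standard time at UTC−10:00.
21:04 local + 10h = 07:04 UTC (rolling into the next day, 9 March 2031).

07:04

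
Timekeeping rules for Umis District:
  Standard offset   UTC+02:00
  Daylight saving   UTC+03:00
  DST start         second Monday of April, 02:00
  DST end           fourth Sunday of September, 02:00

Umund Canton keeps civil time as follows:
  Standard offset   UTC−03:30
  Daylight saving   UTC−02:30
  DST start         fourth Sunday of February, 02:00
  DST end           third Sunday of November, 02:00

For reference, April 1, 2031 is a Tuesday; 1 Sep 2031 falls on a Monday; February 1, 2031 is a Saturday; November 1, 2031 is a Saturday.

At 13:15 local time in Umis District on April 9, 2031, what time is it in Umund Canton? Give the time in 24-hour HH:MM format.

1 April 2031 is a Tuesday, so the first Monday is April 7 and the second is April 14.
1 September 2031 is a Monday, so the first Sunday is September 7 and the fourth is September 28.
April 9, 2031 does not fall between 14 April and 28 September, so daylight saving is not in effect and Umis District is at UTC+02:00.
13:15 Umis District − 2h = 11:15 UTC.
1 February 2031 is a Saturday, so the first Sunday is February 2 and the fourth is February 23.
1 November 2031 is a Saturday, so the first Sunday is November 2 and the third is November 16.
At the standard offset (UTC−03:30), 11:15 UTC − 3h30m = 07:45 Umund Canton standard time.
Daylight saving runs 23 February – 16 November; the standard-time date in Umund Canton, April 9, 2031, is inside that window, so Umund Canton is at UTC−02:30.
11:15 UTC − 2h30m = 08:45 Umund Canton.

08:45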